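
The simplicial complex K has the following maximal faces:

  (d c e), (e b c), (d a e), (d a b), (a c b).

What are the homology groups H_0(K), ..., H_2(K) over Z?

H_0 = Z,  H_1 = Z,  H_2 = 0.

Take the total order a < b < c < d < e on the vertex set. Then K (dimension 2) consists of the simplices:

  0-simplices (5): a, b, c, d, e
  1-simplices (10): ab, ac, ad, ae, bc, bd, be, cd, ce, de
  2-simplices (5): abc, abd, ade, bce, cde

Hence C_0 ≅ Z^5, C_1 ≅ Z^10, C_2 ≅ Z^5.

The boundary map ∂_1: C_1 → C_0 sends each edge [p,q] (with p < q) to q − p. For instance
  ∂ce = e − c.
This gives a 5×10 integer matrix of rank 4; reducing to Smith normal form yields diagonal entries (1,1,1,1).

The boundary map ∂_2: C_2 → C_1 acts by ∂[p,q,r] = [q,r] − [p,r] + [p,q]. For instance
  ∂abd = bd − ad + ab,
  ∂bce = ce − be + bc.
The 10×5 boundary matrix has rank 5 and Smith normal form diag(1,1,1,1,1).

Computing H_k = (kernel of ∂_k) / (image of ∂_{k+1}):

  H_0: rank C_0 − rank ∂_1 = 5 − 4 = 1, and the invariant factors of ∂_1 are all 1, so H_0 ≅ Z.
  H_1: rank ker ∂_1 − rank ∂_2 = (10 − 4) − 5 = 1, and the invariant factors of ∂_2 are all 1, so H_1 ≅ Z.
  H_2: rank ker ∂_2 − rank ∂_3 = (5 − 5) − 0 = 0, and there is no ∂_3, so H_2 ≅ 0.

As a check, the Euler characteristic is 5 − 10 + 5 = 0, which agrees with 1 − 1 + 0 = 0.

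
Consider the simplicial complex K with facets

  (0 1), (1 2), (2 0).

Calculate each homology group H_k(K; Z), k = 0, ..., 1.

Fix the vertex order 0 < 1 < 2 and write every simplex with vertices in increasing order. Then dim K = 1 and the simplices of K are:

  0-simplices (3): [0], [1], [2]
  1-simplices (3): [0,1], [0,2], [1,2]

Hence C_0 ≅ Z^3, C_1 ≅ Z^3.

Boundary ∂_1: C_1 → C_0 maps an edge to its endpoints' difference, ∂[p,q] = q − p. For instance
  ∂[1,2] = [2] − [1].
The 3×3 boundary matrix has rank 2 and Smith normal form diag(1,1).

From H_k ≅ ker(∂_k) / im(∂_{k+1}) we obtain:

  H_0: rank C_0 − rank ∂_1 = 3 − 2 = 1, and the invariant factors of ∂_1 are all 1, so H_0 ≅ Z.
  H_1: rank ker ∂_1 − rank ∂_2 = (3 − 2) − 0 = 1, and there is no ∂_2, so H_1 ≅ Z.

(K is a triangulation of the circle S^1.)

H_0 = Z,  H_1 = Z.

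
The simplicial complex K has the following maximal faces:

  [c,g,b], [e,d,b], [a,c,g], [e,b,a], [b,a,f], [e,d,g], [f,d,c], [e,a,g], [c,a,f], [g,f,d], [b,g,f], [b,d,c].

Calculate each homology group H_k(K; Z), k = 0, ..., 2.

K has 7 vertices, 18 edges, 12 triangles.
rank ∂_0 = 0, rank ∂_1 = 6 ⇒ b_0 = 7 − 0 − 6 = 1; all invariant factors of ∂_1 are 1 so no torsion. So H_0 = Z.
rank ∂_1 = 6, rank ∂_2 = 12 ⇒ b_1 = 18 − 6 − 12 = 0; ∂_2 has invariant factor(s) [2] giving torsion. So H_1 = Z_2.
rank ∂_2 = 12, rank ∂_3 = 0 ⇒ b_2 = 12 − 12 − 0 = 0. So H_2 = 0.

H_0 = Z,  H_1 = Z_2,  H_2 = 0.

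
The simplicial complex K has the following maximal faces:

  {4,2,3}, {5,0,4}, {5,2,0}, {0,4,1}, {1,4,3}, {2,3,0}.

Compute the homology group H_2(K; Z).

H_2 ≅ 0.

Take the total order 0 < 1 < 2 < 3 < 4 < 5 on the vertex set. Then K (dimension 2) consists of the simplices:

  0-simplices (6): [0], [1], [2], [3], [4], [5]
  1-simplices (12): [0,1], [0,2], [0,3], [0,4], [0,5], [1,3], [1,4], [2,3], [2,4], [2,5], [3,4], [4,5]
  2-simplices (6): [0,1,4], [0,2,3], [0,2,5], [0,4,5], [1,3,4], [2,3,4]

Hence C_0 ≅ Z^6, C_1 ≅ Z^12, C_2 ≅ Z^6.

The boundary map ∂_1: C_1 → C_0 sends each edge [p,q] (with p < q) to q − p. For instance
  ∂[0,1] = [1] − [0].
The 6×12 boundary matrix has rank 5 and Smith normal form diag(1,1,1,1,1).

∂_2: C_2 → C_1 sends each 2-simplex [p,q,r] to [q,r] − [p,r] + [p,q]. For instance
  ∂[1,3,4] = [3,4] − [1,4] + [1,3],
  ∂[0,4,5] = [4,5] − [0,5] + [0,4].
This gives a 12×6 integer matrix of rank 6; reducing to Smith normal form yields diagonal entries (1,1,1,1,1,1).

Now H_k = ker ∂_k / im ∂_{k+1}, so:

  H_2: rank ker ∂_2 − rank ∂_3 = (6 − 6) − 0 = 0, and there is no ∂_3, so H_2 ≅ 0.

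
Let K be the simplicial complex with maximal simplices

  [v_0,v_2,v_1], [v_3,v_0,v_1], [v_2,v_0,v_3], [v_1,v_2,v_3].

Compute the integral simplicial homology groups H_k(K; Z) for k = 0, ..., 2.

H_0 = Z,  H_1 = 0,  H_2 = Z.

Order the vertices as v_0 < v_1 < v_2 < v_3. Listing each simplex with vertices in this order, K has dimension 2 with simplices:

  0-simplices (4): [v_0], [v_1], [v_2], [v_3]
  1-simplices (6): [v_0,v_1], [v_0,v_2], [v_0,v_3], [v_1,v_2], [v_1,v_3], [v_2,v_3]
  2-simplices (4): [v_0,v_1,v_2], [v_0,v_1,v_3], [v_0,v_2,v_3], [v_1,v_2,v_3]

giving chain groups C_0 ≅ Z^4, C_1 ≅ Z^6, C_2 ≅ Z^4.

∂_1: C_1 → C_0 sends each edge [p,q] (with p < q) to q − p.
The resulting 4×6 matrix has rank 3, and its Smith normal form has invariant factors (1,1,1).

The boundary map ∂_2: C_2 → C_1 maps a triangle to the signed sum of its edges. For instance
  ∂[v_0,v_1,v_3] = [v_1,v_3] − [v_0,v_3] + [v_0,v_1],
  ∂[v_1,v_2,v_3] = [v_2,v_3] − [v_1,v_3] + [v_1,v_2].
As a 6×4 matrix over Z this has rank 3, with invariant factors (1,1,1).

From H_k ≅ ker(∂_k) / im(∂_{k+1}) we obtain:

  H_0: rank C_0 − rank ∂_1 = 4 − 3 = 1, and the invariant factors of ∂_1 are all 1, so H_0 = Z.
  H_1: rank ker ∂_1 − rank ∂_2 = (6 − 3) − 3 = 0, and the invariant factors of ∂_2 are all 1, so H_1 = 0.
  H_2: rank ker ∂_2 − rank ∂_3 = (4 − 3) − 0 = 1, and there is no ∂_3, so H_2 = Z.

As a check, the Euler characteristic is 4 − 6 + 4 = 2, which agrees with 1 − 0 + 1 = 2.
(K is a triangulation of the 2-sphere S^2.)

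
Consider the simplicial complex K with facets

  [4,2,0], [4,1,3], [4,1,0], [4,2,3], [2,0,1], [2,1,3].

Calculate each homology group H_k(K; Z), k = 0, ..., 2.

H_0 ≅ Z,  H_1 = 0,  H_2 ≅ Z.

Order the vertices as 0 < 1 < 2 < 3 < 4. Listing each simplex with vertices in this order, K has dimension 2 with simplices:

  0-simplices (5): [0], [1], [2], [3], [4]
  1-simplices (9): [0,1], [0,2], [0,4], [1,2], [1,3], [1,4], [2,3], [2,4], [3,4]
  2-simplices (6): [0,1,2], [0,1,4], [0,2,4], [1,2,3], [1,3,4], [2,3,4]

Hence C_0 ≅ Z^5, C_1 ≅ Z^9, C_2 ≅ Z^6.

The boundary map ∂_1: C_1 → C_0 is given by ∂[p,q] = [q] − [p]. For instance
  ∂[0,1] = [1] − [0].
The resulting 5×9 matrix has rank 4, and its Smith normal form has invariant factors (1,1,1,1).

The boundary map ∂_2: C_2 → C_1 sends each 2-simplex [p,q,r] to [q,r] − [p,r] + [p,q]. For instance
  ∂[0,1,2] = [1,2] − [0,2] + [0,1],
  ∂[2,3,4] = [3,4] − [2,4] + [2,3].
The resulting 9×6 matrix has rank 5, and its Smith normal form has invariant factors (1,1,1,1,1).

Computing H_k = (kernel of ∂_k) / (image of ∂_{k+1}):

  H_0: rank C_0 − rank ∂_1 = 5 − 4 = 1, and the invariant factors of ∂_1 are all 1, so H_0 = Z.
  H_1: rank ker ∂_1 − rank ∂_2 = (9 − 4) − 5 = 0, and the invariant factors of ∂_2 are all 1, so H_1 = 0.
  H_2: rank ker ∂_2 − rank ∂_3 = (6 − 5) − 0 = 1, and there is no ∂_3, so H_2 = Z.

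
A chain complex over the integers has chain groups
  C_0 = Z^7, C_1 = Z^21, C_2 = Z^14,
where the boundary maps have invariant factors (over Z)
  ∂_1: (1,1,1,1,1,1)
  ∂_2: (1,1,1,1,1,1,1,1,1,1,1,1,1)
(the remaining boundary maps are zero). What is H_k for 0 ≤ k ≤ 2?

H_0: b_0 = 7 − 0 − 6 = 1; torsion from ∂_1 factors > 1: none. So H_0 ≅ Z.
H_1: b_1 = 21 − 6 − 13 = 2; torsion from ∂_2 factors > 1: none. So H_1 ≅ Z^2.
H_2: b_2 = 14 − 13 − 0 = 1; torsion from ∂_3 factors > 1: none. So H_2 ≅ Z.

H_0 ≅ Z,  H_1 ≅ Z^2,  H_2 ≅ Z.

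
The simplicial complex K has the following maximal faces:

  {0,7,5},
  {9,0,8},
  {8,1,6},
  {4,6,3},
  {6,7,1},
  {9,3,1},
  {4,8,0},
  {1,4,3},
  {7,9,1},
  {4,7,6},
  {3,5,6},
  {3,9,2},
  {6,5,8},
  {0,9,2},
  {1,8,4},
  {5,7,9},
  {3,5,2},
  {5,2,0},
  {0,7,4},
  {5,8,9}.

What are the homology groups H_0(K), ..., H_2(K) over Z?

We work with the vertex ordering 0 < 1 < 2 < 3 < 4 < 5 < 6 < 7 < 8 < 9. The simplices of K, each written with vertices in increasing order, are:

  0-simplices (10): [0], [1], [2], [3], [4], [5], [6], [7], [8], [9]
  1-simplices (30): (30 of them)
  2-simplices (20): (20 of them)

so the chain groups are C_0 ≅ Z^10, C_1 ≅ Z^30, C_2 ≅ Z^20.

∂_1: C_1 → C_0 sends each edge [p,q] (with p < q) to q − p. For instance
  ∂[0,9] = [9] − [0].
The resulting 10×30 matrix has rank 9, and its Smith normal form has invariant factors (1,1,1,1,1,1,1,1,1).

Boundary ∂_2: C_2 → C_1 acts by ∂[p,q,r] = [q,r] − [p,r] + [p,q]. For instance
  ∂[5,7,9] = [7,9] − [5,9] + [5,7],
  ∂[5,8,9] = [8,9] − [5,9] + [5,8].
The 30×20 boundary matrix has rank 20 and Smith normal form diag(1,1,1,1,1,1,1,1,1,1,1,1,1,1,1,1,1,1,1,2).

From H_k ≅ ker(∂_k) / im(∂_{k+1}) we obtain:

  H_0: rank C_0 − rank ∂_1 = 10 − 9 = 1, and the invariant factors of ∂_1 are all 1, so H_0 ≅ Z.
  H_1: rank ker ∂_1 − rank ∂_2 = (30 − 9) − 20 = 1, and ∂_2 has invariant factor 2 > 1, so H_1 ≅ Z ⊕ Z_2.
  H_2: rank ker ∂_2 − rank ∂_3 = (20 − 20) − 0 = 0, and there is no ∂_3, so H_2 ≅ 0.

(K is a triangulation of the Klein bottle.)

H_0 ≅ Z,  H_1 ≅ Z ⊕ Z_2,  H_2 = 0.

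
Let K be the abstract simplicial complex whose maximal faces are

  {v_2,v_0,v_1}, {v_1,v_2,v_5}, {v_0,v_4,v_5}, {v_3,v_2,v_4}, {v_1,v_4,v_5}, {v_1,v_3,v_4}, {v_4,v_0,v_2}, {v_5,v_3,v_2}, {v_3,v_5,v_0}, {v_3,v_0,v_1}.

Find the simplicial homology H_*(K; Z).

H_0 = Z,  H_1 = Z/2Z,  H_2 = 0.

K has 6 vertices, 15 edges, 10 triangles.
rank ∂_0 = 0, rank ∂_1 = 5 ⇒ b_0 = 6 − 0 − 5 = 1; all invariant factors of ∂_1 are 1 so no torsion. So H_0 ≅ Z.
rank ∂_1 = 5, rank ∂_2 = 10 ⇒ b_1 = 15 − 5 − 10 = 0; ∂_2 has invariant factor(s) [2] giving torsion. So H_1 ≅ Z/2Z.
rank ∂_2 = 10, rank ∂_3 = 0 ⇒ b_2 = 10 − 10 − 0 = 0. So H_2 ≅ 0.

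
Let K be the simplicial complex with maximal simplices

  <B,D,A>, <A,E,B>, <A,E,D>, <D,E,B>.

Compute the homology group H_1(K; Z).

Take the total order A < B < D < E on the vertex set. Then K (dimension 2) consists of the simplices:

  0-simplices (4): A, B, D, E
  1-simplices (6): AB, AD, AE, BD, BE, DE
  2-simplices (4): ABD, ABE, ADE, BDE

giving chain groups C_0 ≅ Z^4, C_1 ≅ Z^6, C_2 ≅ Z^4.

The boundary map ∂_1: C_1 → C_0 is given by ∂[p,q] = [q] − [p]. For instance
  ∂AE = E − A.
This gives a 4×6 integer matrix of rank 3; reducing to Smith normal form yields diagonal entries (1,1,1).

∂_2: C_2 → C_1 acts by ∂[p,q,r] = [q,r] − [p,r] + [p,q]. For instance
  ∂BDE = DE − BE + BD,
  ∂ADE = DE − AE + AD.
The resulting 6×4 matrix has rank 3, and its Smith normal form has invariant factors (1,1,1).

Reading off H_k = ker ∂_k / im ∂_{k+1}:

  H_1: rank ker ∂_1 − rank ∂_2 = (6 − 3) − 3 = 0, and the invariant factors of ∂_2 are all 1, so H_1 ≅ 0.

H_1 = 0.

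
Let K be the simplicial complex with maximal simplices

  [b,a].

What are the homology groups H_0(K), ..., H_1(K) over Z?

H_0 = Z,  H_1 = 0.

Order the vertices as a < b. Listing each simplex with vertices in this order, K has dimension 1 with simplices:

  0-simplices (2): a, b
  1-simplices (1): ab

Hence C_0 ≅ Z^2, C_1 ≅ Z^1.

The boundary map ∂_1: C_1 → C_0 is given by ∂[p,q] = [q] − [p]. For instance
  ∂ab = b − a.
As a 2×1 matrix over Z this has rank 1, with invariant factors (1).

Computing H_k = (kernel of ∂_k) / (image of ∂_{k+1}):

  H_0: rank C_0 − rank ∂_1 = 2 − 1 = 1, and the invariant factors of ∂_1 are all 1, so H_0 = Z.
  H_1: rank ker ∂_1 − rank ∂_2 = (1 − 1) − 0 = 0, and there is no ∂_2, so H_1 = 0.

As a check, the Euler characteristic is 2 − 1 = 1, which agrees with 1 − 0 = 1.
(K is a triangulation of the 1-simplex.)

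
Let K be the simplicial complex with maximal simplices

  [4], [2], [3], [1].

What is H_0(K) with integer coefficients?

H_0 ≅ Z^4.

We work with the vertex ordering 1 < 2 < 3 < 4. The simplices of K, each written with vertices in increasing order, are:

  0-simplices (4): [1], [2], [3], [4]

so the chain groups are C_0 ≅ Z^4.

Reading off H_k = ker ∂_k / im ∂_{k+1}:

  H_0: rank C_0 − rank ∂_1 = 4 − 0 = 4, and there is no ∂_1, so H_0 = Z^4.

(K is a triangulation of a set of 4 points.)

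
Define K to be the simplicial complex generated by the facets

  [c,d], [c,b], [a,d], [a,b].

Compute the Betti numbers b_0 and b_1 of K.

b_0 = 1, b_1 = 1.

We work with the vertex ordering a < b < c < d. The simplices of K, each written with vertices in increasing order, are:

  0-simplices (4): a, b, c, d
  1-simplices (4): ab, ad, bc, cd

so the chain groups are C_0 ≅ Z^4, C_1 ≅ Z^4.

Boundary ∂_1: C_1 → C_0 is given by ∂[p,q] = [q] − [p]. For instance
  ∂bc = c − b.
The resulting 4×4 matrix has rank 3, and its Smith normal form has invariant factors (1,1,1).

Computing H_k = (kernel of ∂_k) / (image of ∂_{k+1}):

  H_0: rank C_0 − rank ∂_1 = 4 − 3 = 1, and the invariant factors of ∂_1 are all 1, so H_0 ≅ Z.
  H_1: rank ker ∂_1 − rank ∂_2 = (4 − 3) − 0 = 1, and there is no ∂_2, so H_1 ≅ Z.

Hence the Betti numbers are b_0 = 1, b_1 = 1.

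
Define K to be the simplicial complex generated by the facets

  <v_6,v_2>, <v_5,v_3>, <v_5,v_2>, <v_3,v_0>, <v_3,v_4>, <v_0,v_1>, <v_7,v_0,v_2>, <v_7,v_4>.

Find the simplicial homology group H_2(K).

Take the total order v_0 < v_1 < v_2 < v_3 < v_4 < v_5 < v_6 < v_7 on the vertex set. Then K (dimension 2) consists of the simplices:

  0-simplices (8): [v_0], [v_1], [v_2], [v_3], [v_4], [v_5], [v_6], [v_7]
  1-simplices (10): [v_0,v_1], [v_0,v_2], [v_0,v_3], [v_0,v_7], [v_2,v_5], [v_2,v_6], [v_2,v_7], [v_3,v_4], [v_3,v_5], [v_4,v_7]
  2-simplices (1): [v_0,v_2,v_7]

Hence C_0 ≅ Z^8, C_1 ≅ Z^10, C_2 ≅ Z^1.

Boundary ∂_1: C_1 → C_0 maps an edge to its endpoints' difference, ∂[p,q] = q − p. For instance
  ∂[v_2,v_7] = [v_7] − [v_2].
This gives a 8×10 integer matrix of rank 7; reducing to Smith normal form yields diagonal entries (1,1,1,1,1,1,1).

The boundary map ∂_2: C_2 → C_1 acts by ∂[p,q,r] = [q,r] − [p,r] + [p,q]. For instance
  ∂[v_0,v_2,v_7] = [v_2,v_7] − [v_0,v_7] + [v_0,v_2].
As a 10×1 matrix over Z this has rank 1, with invariant factors (1).

Reading off H_k = ker ∂_k / im ∂_{k+1}:

  H_2: rank ker ∂_2 − rank ∂_3 = (1 − 1) − 0 = 0, and there is no ∂_3, so H_2 ≅ 0.

H_2 ≅ 0.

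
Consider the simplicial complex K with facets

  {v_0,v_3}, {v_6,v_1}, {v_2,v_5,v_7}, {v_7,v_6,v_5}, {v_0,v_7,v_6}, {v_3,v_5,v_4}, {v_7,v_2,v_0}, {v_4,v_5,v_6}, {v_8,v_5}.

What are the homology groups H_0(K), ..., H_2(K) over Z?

Fix the vertex order v_0 < v_1 < v_2 < v_3 < v_4 < v_5 < v_6 < v_7 < v_8 and write every simplex with vertices in increasing order. Then dim K = 2 and the simplices of K are:

  0-simplices (9): [v_0], [v_1], [v_2], [v_3], [v_4], [v_5], [v_6], [v_7], [v_8]
  1-simplices (15): (15 of them)
  2-simplices (6): [v_0,v_2,v_7], [v_0,v_6,v_7], [v_2,v_5,v_7], [v_3,v_4,v_5], [v_4,v_5,v_6], [v_5,v_6,v_7]

giving chain groups C_0 ≅ Z^9, C_1 ≅ Z^15, C_2 ≅ Z^6.

∂_1: C_1 → C_0 sends each edge [p,q] (with p < q) to q − p.
As a 9×15 matrix over Z this has rank 8, with invariant factors (1,1,1,1,1,1,1,1).

Boundary ∂_2: C_2 → C_1 sends each 2-simplex [p,q,r] to [q,r] − [p,r] + [p,q]. For instance
  ∂[v_5,v_6,v_7] = [v_6,v_7] − [v_5,v_7] + [v_5,v_6],
  ∂[v_0,v_2,v_7] = [v_2,v_7] − [v_0,v_7] + [v_0,v_2].
As a 15×6 matrix over Z this has rank 6, with invariant factors (1,1,1,1,1,1).

Computing H_k = (kernel of ∂_k) / (image of ∂_{k+1}):

  H_0: rank C_0 − rank ∂_1 = 9 − 8 = 1, and the invariant factors of ∂_1 are all 1, so H_0 ≅ Z.
  H_1: rank ker ∂_1 − rank ∂_2 = (15 − 8) − 6 = 1, and the invariant factors of ∂_2 are all 1, so H_1 ≅ Z.
  H_2: rank ker ∂_2 − rank ∂_3 = (6 − 6) − 0 = 0, and there is no ∂_3, so H_2 ≅ 0.

H_0 ≅ Z,  H_1 ≅ Z,  H_2 = 0.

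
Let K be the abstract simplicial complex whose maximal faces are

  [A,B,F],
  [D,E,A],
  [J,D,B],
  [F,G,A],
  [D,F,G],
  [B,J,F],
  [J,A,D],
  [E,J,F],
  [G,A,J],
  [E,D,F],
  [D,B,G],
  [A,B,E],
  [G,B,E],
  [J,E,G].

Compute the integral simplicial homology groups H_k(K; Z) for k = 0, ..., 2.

H_0 = Z,  H_1 = Z^2,  H_2 = Z.

Fix the vertex order A < B < D < E < F < G < J and write every simplex with vertices in increasing order. Then dim K = 2 and the simplices of K are:

  0-simplices (7): A, B, D, E, F, G, J
  1-simplices (21): AB, AD, AE, AF, AG, AJ, BD, BE, BF, BG, BJ, DE, DF, DG, DJ, EF, EG, EJ, FG, FJ, GJ
  2-simplices (14): ABE, ABF, ADE, ADJ, AFG, AGJ, BDG, BDJ, BEG, BFJ, DEF, DFG, EFJ, EGJ

so the chain groups are C_0 ≅ Z^7, C_1 ≅ Z^21, C_2 ≅ Z^14.

Boundary ∂_1: C_1 → C_0 is given by ∂[p,q] = [q] − [p]. For instance
  ∂DG = G − D.
As a 7×21 matrix over Z this has rank 6, with invariant factors (1,1,1,1,1,1).

Boundary ∂_2: C_2 → C_1 sends each 2-simplex [p,q,r] to [q,r] − [p,r] + [p,q]. For instance
  ∂ADJ = DJ − AJ + AD,
  ∂ABE = BE − AE + AB.
The 21×14 boundary matrix has rank 13 and Smith normal form diag(1,1,1,1,1,1,1,1,1,1,1,1,1).

Reading off H_k = ker ∂_k / im ∂_{k+1}:

  H_0: rank C_0 − rank ∂_1 = 7 − 6 = 1, and the invariant factors of ∂_1 are all 1, so H_0 ≅ Z.
  H_1: rank ker ∂_1 − rank ∂_2 = (21 − 6) − 13 = 2, and the invariant factors of ∂_2 are all 1, so H_1 ≅ Z^2.
  H_2: rank ker ∂_2 − rank ∂_3 = (14 − 13) − 0 = 1, and there is no ∂_3, so H_2 ≅ Z.

(K is a triangulation of the torus T^2.)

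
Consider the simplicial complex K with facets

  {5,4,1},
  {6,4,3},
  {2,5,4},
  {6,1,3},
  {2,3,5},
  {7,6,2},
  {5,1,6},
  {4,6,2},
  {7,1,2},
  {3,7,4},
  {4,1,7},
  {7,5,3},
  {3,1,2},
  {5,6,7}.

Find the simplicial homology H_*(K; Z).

Order the vertices as 1 < 2 < 3 < 4 < 5 < 6 < 7. Listing each simplex with vertices in this order, K has dimension 2 with simplices:

  0-simplices (7): [1], [2], [3], [4], [5], [6], [7]
  1-simplices (21): [1,2], [1,3], [1,4], [1,5], [1,6], [1,7], [2,3], [2,4], [2,5], [2,6], [2,7], [3,4], [3,5], [3,6], [3,7], [4,5], [4,6], [4,7], [5,6], [5,7], [6,7]
  2-simplices (14): [1,2,3], [1,2,7], [1,3,6], [1,4,5], [1,4,7], [1,5,6], [2,3,5], [2,4,5], [2,4,6], [2,6,7], [3,4,6], [3,4,7], [3,5,7], [5,6,7]

so the chain groups are C_0 ≅ Z^7, C_1 ≅ Z^21, C_2 ≅ Z^14.

Boundary ∂_1: C_1 → C_0 maps an edge to its endpoints' difference, ∂[p,q] = q − p. For instance
  ∂[3,4] = [4] − [3].
As a 7×21 matrix over Z this has rank 6, with invariant factors (1,1,1,1,1,1).

Boundary ∂_2: C_2 → C_1 acts by ∂[p,q,r] = [q,r] − [p,r] + [p,q]. For instance
  ∂[2,4,6] = [4,6] − [2,6] + [2,4],
  ∂[3,5,7] = [5,7] − [3,7] + [3,5].
This gives a 21×14 integer matrix of rank 13; reducing to Smith normal form yields diagonal entries (1,1,1,1,1,1,1,1,1,1,1,1,1).

Reading off H_k = ker ∂_k / im ∂_{k+1}:

  H_0: rank C_0 − rank ∂_1 = 7 − 6 = 1, and the invariant factors of ∂_1 are all 1, so H_0 ≅ Z.
  H_1: rank ker ∂_1 − rank ∂_2 = (21 − 6) − 13 = 2, and the invariant factors of ∂_2 are all 1, so H_1 ≅ Z^2.
  H_2: rank ker ∂_2 − rank ∂_3 = (14 − 13) − 0 = 1, and there is no ∂_3, so H_2 ≅ Z.

H_0 = Z,  H_1 = Z^2,  H_2 = Z.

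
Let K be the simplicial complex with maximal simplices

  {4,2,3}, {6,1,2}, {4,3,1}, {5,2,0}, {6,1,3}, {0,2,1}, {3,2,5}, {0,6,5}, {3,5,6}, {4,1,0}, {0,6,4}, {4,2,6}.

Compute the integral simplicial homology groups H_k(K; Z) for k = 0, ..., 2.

Fix the vertex order 0 < 1 < 2 < 3 < 4 < 5 < 6 and write every simplex with vertices in increasing order. Then dim K = 2 and the simplices of K are:

  0-simplices (7): [0], [1], [2], [3], [4], [5], [6]
  1-simplices (18): [0,1], [0,2], [0,4], [0,5], [0,6], [1,2], [1,3], [1,4], [1,6], [2,3], [2,4], [2,5], [2,6], [3,4], [3,5], [3,6], [4,6], [5,6]
  2-simplices (12): [0,1,2], [0,1,4], [0,2,5], [0,4,6], [0,5,6], [1,2,6], [1,3,4], [1,3,6], [2,3,4], [2,3,5], [2,4,6], [3,5,6]

so the chain groups are C_0 ≅ Z^7, C_1 ≅ Z^18, C_2 ≅ Z^12.

Boundary ∂_1: C_1 → C_0 is given by ∂[p,q] = [q] − [p]. For instance
  ∂[5,6] = [6] − [5].
The resulting 7×18 matrix has rank 6, and its Smith normal form has invariant factors (1,1,1,1,1,1).

∂_2: C_2 → C_1 maps a triangle to the signed sum of its edges. For instance
  ∂[0,5,6] = [5,6] − [0,6] + [0,5],
  ∂[3,5,6] = [5,6] − [3,6] + [3,5].
The 18×12 boundary matrix has rank 12 and Smith normal form diag(1,1,1,1,1,1,1,1,1,1,1,2).

Reading off H_k = ker ∂_k / im ∂_{k+1}:

  H_0: rank C_0 − rank ∂_1 = 7 − 6 = 1, and the invariant factors of ∂_1 are all 1, so H_0 = Z.
  H_1: rank ker ∂_1 − rank ∂_2 = (18 − 6) − 12 = 0, and ∂_2 has invariant factor 2 > 1, so H_1 = Z/2Z.
  H_2: rank ker ∂_2 − rank ∂_3 = (12 − 12) − 0 = 0, and there is no ∂_3, so H_2 = 0.

H_0 ≅ Z,  H_1 ≅ Z/2Z,  H_2 = 0.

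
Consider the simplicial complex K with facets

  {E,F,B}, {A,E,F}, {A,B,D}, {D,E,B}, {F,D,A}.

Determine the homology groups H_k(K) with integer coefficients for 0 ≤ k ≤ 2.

Take the total order A < B < D < E < F on the vertex set. Then K (dimension 2) consists of the simplices:

  0-simplices (5): A, B, D, E, F
  1-simplices (10): AB, AD, AE, AF, BD, BE, BF, DE, DF, EF
  2-simplices (5): ABD, ADF, AEF, BDE, BEF

so the chain groups are C_0 ≅ Z^5, C_1 ≅ Z^10, C_2 ≅ Z^5.

Boundary ∂_1: C_1 → C_0 sends each edge [p,q] (with p < q) to q − p. For instance
  ∂BE = E − B.
The resulting 5×10 matrix has rank 4, and its Smith normal form has invariant factors (1,1,1,1).

∂_2: C_2 → C_1 maps a triangle to the signed sum of its edges. For instance
  ∂AEF = EF − AF + AE,
  ∂BEF = EF − BF + BE.
The 10×5 boundary matrix has rank 5 and Smith normal form diag(1,1,1,1,1).

Now H_k = ker ∂_k / im ∂_{k+1}, so:

  H_0: rank C_0 − rank ∂_1 = 5 − 4 = 1, and the invariant factors of ∂_1 are all 1, so H_0 ≅ Z.
  H_1: rank ker ∂_1 − rank ∂_2 = (10 − 4) − 5 = 1, and the invariant factors of ∂_2 are all 1, so H_1 ≅ Z.
  H_2: rank ker ∂_2 − rank ∂_3 = (5 − 5) − 0 = 0, and there is no ∂_3, so H_2 ≅ 0.

H_0 ≅ Z,  H_1 ≅ Z,  H_2 = 0.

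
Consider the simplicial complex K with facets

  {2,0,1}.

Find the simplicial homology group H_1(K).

Order the vertices as 0 < 1 < 2. Listing each simplex with vertices in this order, K has dimension 2 with simplices:

  0-simplices (3): [0], [1], [2]
  1-simplices (3): [0,1], [0,2], [1,2]
  2-simplices (1): [0,1,2]

so the chain groups are C_0 ≅ Z^3, C_1 ≅ Z^3, C_2 ≅ Z^1.

Boundary ∂_1: C_1 → C_0 is given by ∂[p,q] = [q] − [p]. For instance
  ∂[0,1] = [1] − [0].
As a 3×3 matrix over Z this has rank 2, with invariant factors (1,1).

Boundary ∂_2: C_2 → C_1 sends each 2-simplex [p,q,r] to [q,r] − [p,r] + [p,q]. For instance
  ∂[0,1,2] = [1,2] − [0,2] + [0,1].
The resulting 3×1 matrix has rank 1, and its Smith normal form has invariant factors (1).

Reading off H_k = ker ∂_k / im ∂_{k+1}:

  H_1: rank ker ∂_1 − rank ∂_2 = (3 − 2) − 1 = 0, and the invariant factors of ∂_2 are all 1, so H_1 = 0.

H_1 = 0.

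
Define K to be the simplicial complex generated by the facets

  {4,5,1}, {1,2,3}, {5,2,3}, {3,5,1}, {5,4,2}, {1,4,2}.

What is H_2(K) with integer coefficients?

H_2 ≅ Z.

Take the total order 1 < 2 < 3 < 4 < 5 on the vertex set. Then K (dimension 2) consists of the simplices:

  0-simplices (5): [1], [2], [3], [4], [5]
  1-simplices (9): [1,2], [1,3], [1,4], [1,5], [2,3], [2,4], [2,5], [3,5], [4,5]
  2-simplices (6): [1,2,3], [1,2,4], [1,3,5], [1,4,5], [2,3,5], [2,4,5]

Hence C_0 ≅ Z^5, C_1 ≅ Z^9, C_2 ≅ Z^6.

The boundary map ∂_1: C_1 → C_0 sends each edge [p,q] (with p < q) to q − p.
As a 5×9 matrix over Z this has rank 4, with invariant factors (1,1,1,1).

The boundary map ∂_2: C_2 → C_1 acts by ∂[p,q,r] = [q,r] − [p,r] + [p,q]. For instance
  ∂[1,3,5] = [3,5] − [1,5] + [1,3],
  ∂[2,3,5] = [3,5] − [2,5] + [2,3].
This gives a 9×6 integer matrix of rank 5; reducing to Smith normal form yields diagonal entries (1,1,1,1,1).

From H_k ≅ ker(∂_k) / im(∂_{k+1}) we obtain:

  H_2: rank ker ∂_2 − rank ∂_3 = (6 − 5) − 0 = 1, and there is no ∂_3, so H_2 = Z.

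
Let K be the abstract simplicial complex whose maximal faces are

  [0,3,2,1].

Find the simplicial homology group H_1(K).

K has 4 vertices, 6 edges, 4 triangles, 1 3-simplex.
rank ∂_1 = 3, rank ∂_2 = 3 ⇒ b_1 = 6 − 3 − 3 = 0; all invariant factors of ∂_2 are 1 so no torsion. So H_1 ≅ 0.

H_1 ≅ 0.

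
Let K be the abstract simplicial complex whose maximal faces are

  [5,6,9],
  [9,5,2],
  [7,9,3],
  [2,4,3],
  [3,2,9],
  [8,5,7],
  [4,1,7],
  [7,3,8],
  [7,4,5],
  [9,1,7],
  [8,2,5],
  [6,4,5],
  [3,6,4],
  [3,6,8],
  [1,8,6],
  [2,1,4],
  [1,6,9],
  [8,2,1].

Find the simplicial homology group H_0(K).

We work with the vertex ordering 1 < 2 < 3 < 4 < 5 < 6 < 7 < 8 < 9. The simplices of K, each written with vertices in increasing order, are:

  0-simplices (9): [1], [2], [3], [4], [5], [6], [7], [8], [9]
  1-simplices (27): (27 of them)
  2-simplices (18): [1,2,4], [1,2,8], [1,4,7], [1,6,8], [1,6,9], [1,7,9], [2,3,4], [2,3,9], [2,5,8], [2,5,9], [3,4,6], [3,6,8], [3,7,8], [3,7,9], [4,5,6], [4,5,7], [5,6,9], [5,7,8]

so the chain groups are C_0 ≅ Z^9, C_1 ≅ Z^27, C_2 ≅ Z^18.

The boundary map ∂_1: C_1 → C_0 sends each edge [p,q] (with p < q) to q − p.
The 9×27 boundary matrix has rank 8 and Smith normal form diag(1,1,1,1,1,1,1,1).

∂_2: C_2 → C_1 sends each 2-simplex [p,q,r] to [q,r] − [p,r] + [p,q]. For instance
  ∂[5,7,8] = [7,8] − [5,8] + [5,7],
  ∂[3,7,8] = [7,8] − [3,8] + [3,7].
The 27×18 boundary matrix has rank 17 and Smith normal form diag(1,1,1,1,1,1,1,1,1,1,1,1,1,1,1,1,1).

Reading off H_k = ker ∂_k / im ∂_{k+1}:

  H_0: rank C_0 − rank ∂_1 = 9 − 8 = 1, and the invariant factors of ∂_1 are all 1, so H_0 = Z.

(K is a triangulation of the torus T^2.)

H_0 ≅ Z.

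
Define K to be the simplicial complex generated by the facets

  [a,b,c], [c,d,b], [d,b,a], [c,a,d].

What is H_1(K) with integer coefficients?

H_1 ≅ 0.

We work with the vertex ordering a < b < c < d. The simplices of K, each written with vertices in increasing order, are:

  0-simplices (4): a, b, c, d
  1-simplices (6): ab, ac, ad, bc, bd, cd
  2-simplices (4): abc, abd, acd, bcd

giving chain groups C_0 ≅ Z^4, C_1 ≅ Z^6, C_2 ≅ Z^4.

∂_1: C_1 → C_0 is given by ∂[p,q] = [q] − [p]. For instance
  ∂bc = c − b.
The 4×6 boundary matrix has rank 3 and Smith normal form diag(1,1,1).

The boundary map ∂_2: C_2 → C_1 acts by ∂[p,q,r] = [q,r] − [p,r] + [p,q]. For instance
  ∂bcd = cd − bd + bc,
  ∂acd = cd − ad + ac.
This gives a 6×4 integer matrix of rank 3; reducing to Smith normal form yields diagonal entries (1,1,1).

From H_k ≅ ker(∂_k) / im(∂_{k+1}) we obtain:

  H_1: rank ker ∂_1 − rank ∂_2 = (6 − 3) − 3 = 0, and the invariant factors of ∂_2 are all 1, so H_1 = 0.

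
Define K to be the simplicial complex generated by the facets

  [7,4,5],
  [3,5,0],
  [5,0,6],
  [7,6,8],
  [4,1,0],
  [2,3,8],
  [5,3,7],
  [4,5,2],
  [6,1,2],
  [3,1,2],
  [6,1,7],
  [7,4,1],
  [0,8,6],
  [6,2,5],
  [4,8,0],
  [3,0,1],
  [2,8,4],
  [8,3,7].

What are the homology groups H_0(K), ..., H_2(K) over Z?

We work with the vertex ordering 0 < 1 < 2 < 3 < 4 < 5 < 6 < 7 < 8. The simplices of K, each written with vertices in increasing order, are:

  0-simplices (9): [0], [1], [2], [3], [4], [5], [6], [7], [8]
  1-simplices (27): (27 of them)
  2-simplices (18): [0,1,3], [0,1,4], [0,3,5], [0,4,8], [0,5,6], [0,6,8], [1,2,3], [1,2,6], [1,4,7], [1,6,7], [2,3,8], [2,4,5], [2,4,8], [2,5,6], [3,5,7], [3,7,8], [4,5,7], [6,7,8]

giving chain groups C_0 ≅ Z^9, C_1 ≅ Z^27, C_2 ≅ Z^18.

∂_1: C_1 → C_0 sends each edge [p,q] (with p < q) to q − p. For instance
  ∂[6,8] = [8] − [6].
The resulting 9×27 matrix has rank 8, and its Smith normal form has invariant factors (1,1,1,1,1,1,1,1).

∂_2: C_2 → C_1 acts by ∂[p,q,r] = [q,r] − [p,r] + [p,q]. For instance
  ∂[4,5,7] = [5,7] − [4,7] + [4,5],
  ∂[1,2,6] = [2,6] − [1,6] + [1,2].
The 27×18 boundary matrix has rank 17 and Smith normal form diag(1,1,1,1,1,1,1,1,1,1,1,1,1,1,1,1,1).

Computing H_k = (kernel of ∂_k) / (image of ∂_{k+1}):

  H_0: rank C_0 − rank ∂_1 = 9 − 8 = 1, and the invariant factors of ∂_1 are all 1, so H_0 ≅ Z.
  H_1: rank ker ∂_1 − rank ∂_2 = (27 − 8) − 17 = 2, and the invariant factors of ∂_2 are all 1, so H_1 ≅ Z^2.
  H_2: rank ker ∂_2 − rank ∂_3 = (18 − 17) − 0 = 1, and there is no ∂_3, so H_2 ≅ Z.

(K is a triangulation of the torus T^2.)

H_0 = Z,  H_1 = Z^2,  H_2 = Z.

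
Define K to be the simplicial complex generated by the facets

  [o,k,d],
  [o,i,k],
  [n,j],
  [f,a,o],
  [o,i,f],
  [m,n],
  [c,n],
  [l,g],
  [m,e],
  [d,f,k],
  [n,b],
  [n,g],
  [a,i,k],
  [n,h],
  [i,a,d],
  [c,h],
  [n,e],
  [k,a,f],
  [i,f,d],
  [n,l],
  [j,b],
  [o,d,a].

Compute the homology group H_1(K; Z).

H_1 = Z^4 ⊕ Z/2Z.

K has 15 vertices, 27 edges, 10 triangles.
rank ∂_1 = 13, rank ∂_2 = 10 ⇒ b_1 = 27 − 13 − 10 = 4; ∂_2 has invariant factor(s) [2] giving torsion. So H_1 ≅ Z^4 ⊕ Z/2Z.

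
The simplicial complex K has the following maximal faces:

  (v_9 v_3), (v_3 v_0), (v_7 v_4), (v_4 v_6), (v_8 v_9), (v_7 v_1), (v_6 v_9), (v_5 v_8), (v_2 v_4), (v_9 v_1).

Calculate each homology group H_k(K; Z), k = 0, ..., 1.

K has 10 vertices, 10 edges.
rank ∂_0 = 0, rank ∂_1 = 9 ⇒ b_0 = 10 − 0 − 9 = 1; all invariant factors of ∂_1 are 1 so no torsion. So H_0 = Z.
rank ∂_1 = 9, rank ∂_2 = 0 ⇒ b_1 = 10 − 9 − 0 = 1. So H_1 = Z.

H_0 ≅ Z,  H_1 ≅ Z.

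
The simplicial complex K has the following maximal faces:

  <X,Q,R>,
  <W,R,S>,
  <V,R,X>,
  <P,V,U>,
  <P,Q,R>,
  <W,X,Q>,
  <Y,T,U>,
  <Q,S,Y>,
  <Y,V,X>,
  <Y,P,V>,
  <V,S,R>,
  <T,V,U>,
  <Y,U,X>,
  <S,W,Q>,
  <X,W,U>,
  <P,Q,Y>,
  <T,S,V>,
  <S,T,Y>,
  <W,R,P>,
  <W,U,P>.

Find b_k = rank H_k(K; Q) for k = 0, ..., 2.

Fix the vertex order P < Q < R < S < T < U < V < W < X < Y and write every simplex with vertices in increasing order. Then dim K = 2 and the simplices of K are:

  0-simplices (10): P, Q, R, S, T, U, V, W, X, Y
  1-simplices (30): PQ, PR, PU, PV, PW, PY, QR, QS, QW, QX, QY, RS, RV, RW, RX, ST, SV, SW, SY, TU, TV, TY, UV, UW, UX, UY, VX, VY, WX, XY
  2-simplices (20): PQR, PQY, PRW, PUV, PUW, PVY, QRX, QSW, QSY, QWX, RSV, RSW, RVX, STV, STY, TUV, TUY, UWX, UXY, VXY

so the chain groups are C_0 ≅ Z^10, C_1 ≅ Z^30, C_2 ≅ Z^20.

The boundary map ∂_1: C_1 → C_0 maps an edge to its endpoints' difference, ∂[p,q] = q − p. For instance
  ∂QS = S − Q.
As a 10×30 matrix over Z this has rank 9, with invariant factors (1,1,1,1,1,1,1,1,1).

The boundary map ∂_2: C_2 → C_1 sends each 2-simplex [p,q,r] to [q,r] − [p,r] + [p,q]. For instance
  ∂PVY = VY − PY + PV,
  ∂QRX = RX − QX + QR.
This gives a 30×20 integer matrix of rank 20; reducing to Smith normal form yields diagonal entries (1,1,1,1,1,1,1,1,1,1,1,1,1,1,1,1,1,1,1,2).

Now H_k = ker ∂_k / im ∂_{k+1}, so:

  H_0: rank C_0 − rank ∂_1 = 10 − 9 = 1, and the invariant factors of ∂_1 are all 1, so H_0 ≅ Z.
  H_1: rank ker ∂_1 − rank ∂_2 = (30 − 9) − 20 = 1, and ∂_2 has invariant factor 2 > 1, so H_1 ≅ Z × Z/2.
  H_2: rank ker ∂_2 − rank ∂_3 = (20 − 20) − 0 = 0, and there is no ∂_3, so H_2 ≅ 0.

As a check, the Euler characteristic is 10 − 30 + 20 = 0, which agrees with 1 − 1 + 0 = 0.

Hence the Betti numbers are b_0 = 1, b_1 = 1, b_2 = 0.

b_0 = 1, b_1 = 1, b_2 = 0.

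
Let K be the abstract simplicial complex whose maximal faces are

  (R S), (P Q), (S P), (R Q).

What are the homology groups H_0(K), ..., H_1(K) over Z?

Fix the vertex order P < Q < R < S and write every simplex with vertices in increasing order. Then dim K = 1 and the simplices of K are:

  0-simplices (4): P, Q, R, S
  1-simplices (4): PQ, PS, QR, RS

Hence C_0 ≅ Z^4, C_1 ≅ Z^4.

The boundary map ∂_1: C_1 → C_0 sends each edge [p,q] (with p < q) to q − p.
The resulting 4×4 matrix has rank 3, and its Smith normal form has invariant factors (1,1,1).

Now H_k = ker ∂_k / im ∂_{k+1}, so:

  H_0: rank C_0 − rank ∂_1 = 4 − 3 = 1, and the invariant factors of ∂_1 are all 1, so H_0 = Z.
  H_1: rank ker ∂_1 − rank ∂_2 = (4 − 3) − 0 = 1, and there is no ∂_2, so H_1 = Z.

(K is a triangulation of the circle S^1.)

H_0 ≅ Z,  H_1 ≅ Z.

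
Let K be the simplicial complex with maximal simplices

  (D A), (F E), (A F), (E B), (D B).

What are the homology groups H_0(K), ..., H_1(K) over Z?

H_0 ≅ Z,  H_1 ≅ Z.

We work with the vertex ordering A < B < D < E < F. The simplices of K, each written with vertices in increasing order, are:

  0-simplices (5): A, B, D, E, F
  1-simplices (5): AD, AF, BD, BE, EF

Hence C_0 ≅ Z^5, C_1 ≅ Z^5.

∂_1: C_1 → C_0 sends each edge [p,q] (with p < q) to q − p.
The 5×5 boundary matrix has rank 4 and Smith normal form diag(1,1,1,1).

Reading off H_k = ker ∂_k / im ∂_{k+1}:

  H_0: rank C_0 − rank ∂_1 = 5 − 4 = 1, and the invariant factors of ∂_1 are all 1, so H_0 ≅ Z.
  H_1: rank ker ∂_1 − rank ∂_2 = (5 − 4) − 0 = 1, and there is no ∂_2, so H_1 ≅ Z.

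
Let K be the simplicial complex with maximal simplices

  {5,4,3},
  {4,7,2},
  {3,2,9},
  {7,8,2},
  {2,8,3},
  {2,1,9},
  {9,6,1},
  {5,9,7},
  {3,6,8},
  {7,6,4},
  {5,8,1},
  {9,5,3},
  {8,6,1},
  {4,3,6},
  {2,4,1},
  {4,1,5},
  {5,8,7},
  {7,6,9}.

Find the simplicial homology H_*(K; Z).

H_0 = Z,  H_1 = Z^2,  H_2 = Z.

We work with the vertex ordering 1 < 2 < 3 < 4 < 5 < 6 < 7 < 8 < 9. The simplices of K, each written with vertices in increasing order, are:

  0-simplices (9): [1], [2], [3], [4], [5], [6], [7], [8], [9]
  1-simplices (27): (27 of them)
  2-simplices (18): [1,2,4], [1,2,9], [1,4,5], [1,5,8], [1,6,8], [1,6,9], [2,3,8], [2,3,9], [2,4,7], [2,7,8], [3,4,5], [3,4,6], [3,5,9], [3,6,8], [4,6,7], [5,7,8], [5,7,9], [6,7,9]

so the chain groups are C_0 ≅ Z^9, C_1 ≅ Z^27, C_2 ≅ Z^18.

The boundary map ∂_1: C_1 → C_0 is given by ∂[p,q] = [q] − [p].
This gives a 9×27 integer matrix of rank 8; reducing to Smith normal form yields diagonal entries (1,1,1,1,1,1,1,1).

∂_2: C_2 → C_1 acts by ∂[p,q,r] = [q,r] − [p,r] + [p,q]. For instance
  ∂[3,6,8] = [6,8] − [3,8] + [3,6],
  ∂[5,7,8] = [7,8] − [5,8] + [5,7].
The resulting 27×18 matrix has rank 17, and its Smith normal form has invariant factors (1,1,1,1,1,1,1,1,1,1,1,1,1,1,1,1,1).

From H_k ≅ ker(∂_k) / im(∂_{k+1}) we obtain:

  H_0: rank C_0 − rank ∂_1 = 9 − 8 = 1, and the invariant factors of ∂_1 are all 1, so H_0 = Z.
  H_1: rank ker ∂_1 − rank ∂_2 = (27 − 8) − 17 = 2, and the invariant factors of ∂_2 are all 1, so H_1 = Z^2.
  H_2: rank ker ∂_2 − rank ∂_3 = (18 − 17) − 0 = 1, and there is no ∂_3, so H_2 = Z.

As a check, the Euler characteristic is 9 − 27 + 18 = 0, which agrees with 1 − 2 + 1 = 0.
(K is a triangulation of the torus T^2.)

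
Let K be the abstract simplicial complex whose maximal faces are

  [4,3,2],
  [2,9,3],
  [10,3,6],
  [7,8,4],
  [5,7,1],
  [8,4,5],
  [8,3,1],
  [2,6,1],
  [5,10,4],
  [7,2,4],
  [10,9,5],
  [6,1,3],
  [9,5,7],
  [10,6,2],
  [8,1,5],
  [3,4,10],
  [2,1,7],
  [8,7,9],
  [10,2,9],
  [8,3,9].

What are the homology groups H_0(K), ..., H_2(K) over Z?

Fix the vertex order 1 < 2 < 3 < 4 < 5 < 6 < 7 < 8 < 9 < 10 and write every simplex with vertices in increasing order. Then dim K = 2 and the simplices of K are:

  0-simplices (10): [1], [2], [3], [4], [5], [6], [7], [8], [9], [10]
  1-simplices (30): (30 of them)
  2-simplices (20): (20 of them)

so the chain groups are C_0 ≅ Z^10, C_1 ≅ Z^30, C_2 ≅ Z^20.

∂_1: C_1 → C_0 is given by ∂[p,q] = [q] − [p]. For instance
  ∂[2,7] = [7] − [2].
The 10×30 boundary matrix has rank 9 and Smith normal form diag(1,1,1,1,1,1,1,1,1).

∂_2: C_2 → C_1 sends each 2-simplex [p,q,r] to [q,r] − [p,r] + [p,q]. For instance
  ∂[3,8,9] = [8,9] − [3,9] + [3,8],
  ∂[1,5,7] = [5,7] − [1,7] + [1,5].
The 30×20 boundary matrix has rank 20 and Smith normal form diag(1,1,1,1,1,1,1,1,1,1,1,1,1,1,1,1,1,1,1,2).

Computing H_k = (kernel of ∂_k) / (image of ∂_{k+1}):

  H_0: rank C_0 − rank ∂_1 = 10 − 9 = 1, and the invariant factors of ∂_1 are all 1, so H_0 ≅ Z.
  H_1: rank ker ∂_1 − rank ∂_2 = (30 − 9) − 20 = 1, and ∂_2 has invariant factor 2 > 1, so H_1 ≅ Z ⊕ Z/2.
  H_2: rank ker ∂_2 − rank ∂_3 = (20 − 20) − 0 = 0, and there is no ∂_3, so H_2 ≅ 0.

As a check, the Euler characteristic is 10 − 30 + 20 = 0, which agrees with 1 − 1 + 0 = 0.

H_0 ≅ Z,  H_1 ≅ Z ⊕ Z/2,  H_2 = 0.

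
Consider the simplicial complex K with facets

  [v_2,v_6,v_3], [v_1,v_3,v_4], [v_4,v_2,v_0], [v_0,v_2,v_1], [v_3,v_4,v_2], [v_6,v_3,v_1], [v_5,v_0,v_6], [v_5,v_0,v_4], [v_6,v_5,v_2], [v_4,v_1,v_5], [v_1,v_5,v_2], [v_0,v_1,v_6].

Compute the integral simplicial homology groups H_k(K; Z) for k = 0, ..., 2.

Take the total order v_0 < v_1 < v_2 < v_3 < v_4 < v_5 < v_6 on the vertex set. Then K (dimension 2) consists of the simplices:

  0-simplices (7): [v_0], [v_1], [v_2], [v_3], [v_4], [v_5], [v_6]
  1-simplices (18): (18 of them)
  2-simplices (12): (12 of them)

so the chain groups are C_0 ≅ Z^7, C_1 ≅ Z^18, C_2 ≅ Z^12.

∂_1: C_1 → C_0 sends each edge [p,q] (with p < q) to q − p.
The 7×18 boundary matrix has rank 6 and Smith normal form diag(1,1,1,1,1,1).

∂_2: C_2 → C_1 sends each 2-simplex [p,q,r] to [q,r] − [p,r] + [p,q]. For instance
  ∂[v_2,v_3,v_4] = [v_3,v_4] − [v_2,v_4] + [v_2,v_3],
  ∂[v_0,v_2,v_4] = [v_2,v_4] − [v_0,v_4] + [v_0,v_2].
The resulting 18×12 matrix has rank 12, and its Smith normal form has invariant factors (1,1,1,1,1,1,1,1,1,1,1,2).

Now H_k = ker ∂_k / im ∂_{k+1}, so:

  H_0: rank C_0 − rank ∂_1 = 7 − 6 = 1, and the invariant factors of ∂_1 are all 1, so H_0 ≅ Z.
  H_1: rank ker ∂_1 − rank ∂_2 = (18 − 6) − 12 = 0, and ∂_2 has invariant factor 2 > 1, so H_1 ≅ Z/2Z.
  H_2: rank ker ∂_2 − rank ∂_3 = (12 − 12) − 0 = 0, and there is no ∂_3, so H_2 ≅ 0.

(K is a triangulation of the real projective plane RP^2.)

H_0 = Z,  H_1 = Z/2Z,  H_2 = 0.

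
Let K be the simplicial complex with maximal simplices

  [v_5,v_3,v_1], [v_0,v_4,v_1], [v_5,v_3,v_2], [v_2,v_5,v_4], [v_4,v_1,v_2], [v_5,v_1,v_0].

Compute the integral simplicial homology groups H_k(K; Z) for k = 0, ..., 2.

H_0 = Z,  H_1 = Z,  H_2 = 0.

K has 6 vertices, 12 edges, 6 triangles.
rank ∂_0 = 0, rank ∂_1 = 5 ⇒ b_0 = 6 − 0 − 5 = 1; all invariant factors of ∂_1 are 1 so no torsion. So H_0 = Z.
rank ∂_1 = 5, rank ∂_2 = 6 ⇒ b_1 = 12 − 5 − 6 = 1; all invariant factors of ∂_2 are 1 so no torsion. So H_1 = Z.
rank ∂_2 = 6, rank ∂_3 = 0 ⇒ b_2 = 6 − 6 − 0 = 0. So H_2 = 0.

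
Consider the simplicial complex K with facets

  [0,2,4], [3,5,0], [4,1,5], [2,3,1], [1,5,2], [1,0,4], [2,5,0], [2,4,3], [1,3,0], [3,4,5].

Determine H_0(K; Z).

H_0 = Z.

Order the vertices as 0 < 1 < 2 < 3 < 4 < 5. Listing each simplex with vertices in this order, K has dimension 2 with simplices:

  0-simplices (6): [0], [1], [2], [3], [4], [5]
  1-simplices (15): [0,1], [0,2], [0,3], [0,4], [0,5], [1,2], [1,3], [1,4], [1,5], [2,3], [2,4], [2,5], [3,4], [3,5], [4,5]
  2-simplices (10): [0,1,3], [0,1,4], [0,2,4], [0,2,5], [0,3,5], [1,2,3], [1,2,5], [1,4,5], [2,3,4], [3,4,5]

Hence C_0 ≅ Z^6, C_1 ≅ Z^15, C_2 ≅ Z^10.

The boundary map ∂_1: C_1 → C_0 is given by ∂[p,q] = [q] − [p]. For instance
  ∂[3,4] = [4] − [3].
The 6×15 boundary matrix has rank 5 and Smith normal form diag(1,1,1,1,1).

∂_2: C_2 → C_1 sends each 2-simplex [p,q,r] to [q,r] − [p,r] + [p,q]. For instance
  ∂[3,4,5] = [4,5] − [3,5] + [3,4],
  ∂[0,1,3] = [1,3] − [0,3] + [0,1].
As a 15×10 matrix over Z this has rank 10, with invariant factors (1,1,1,1,1,1,1,1,1,2).

From H_k ≅ ker(∂_k) / im(∂_{k+1}) we obtain:

  H_0: rank C_0 − rank ∂_1 = 6 − 5 = 1, and the invariant factors of ∂_1 are all 1, so H_0 ≅ Z.

(K is a triangulation of the real projective plane RP^2.)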